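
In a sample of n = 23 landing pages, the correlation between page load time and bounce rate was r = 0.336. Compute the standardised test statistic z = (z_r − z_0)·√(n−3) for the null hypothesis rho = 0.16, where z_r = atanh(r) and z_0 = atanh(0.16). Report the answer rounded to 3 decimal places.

0.842

Fisher z: atanh(0.336) = 0.349577, atanh(0.16) = 0.161387
z = (z_r − z_0)·√(n−3) = (0.349577 − 0.161387)·√20 = 0.188190 · 4.472136 = 0.842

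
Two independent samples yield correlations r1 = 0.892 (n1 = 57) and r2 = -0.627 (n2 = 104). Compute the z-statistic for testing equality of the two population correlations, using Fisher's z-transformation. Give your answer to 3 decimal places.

z1 = atanh(0.892) = 1.431629,  z2 = atanh(-0.627) = -0.736457
SE = √(1/(n1−3) + 1/(n2−3)) = √(1/54 + 1/101) = √(0.0185185 + 0.0099010) = √0.0284195 = 0.168581
z = (z1 − z2)/SE = (1.431629 − (-0.736457)) / 0.168581 = 2.168086 / 0.168581 = 12.861

12.861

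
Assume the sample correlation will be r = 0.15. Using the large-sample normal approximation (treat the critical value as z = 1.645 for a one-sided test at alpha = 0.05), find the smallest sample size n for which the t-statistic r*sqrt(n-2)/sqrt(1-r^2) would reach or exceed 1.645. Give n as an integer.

Need r·√(n−2)/√(1−r²) ≥ 1.645
√(n−2) ≥ 1.645·√(1−0.0225) / 0.15 = 1.645·0.988686 / 0.15 = 10.8426
n−2 ≥ 117.5620  ⇒  n ≥ 119.5620
Smallest integer n = 120

120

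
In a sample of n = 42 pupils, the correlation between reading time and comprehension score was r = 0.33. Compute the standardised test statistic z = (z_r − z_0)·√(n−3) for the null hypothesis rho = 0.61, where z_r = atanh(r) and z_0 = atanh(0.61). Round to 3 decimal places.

z_r = atanh(0.33) = 0.342828,  z_0 = atanh(0.61) = 0.708921
SE = 1/√(n−3) = 1/√39 = 0.160128
z = (z_r − z_0)/SE = (0.342828 − 0.708921) / 0.160128 = -0.366093 / 0.160128 = -2.286

-2.286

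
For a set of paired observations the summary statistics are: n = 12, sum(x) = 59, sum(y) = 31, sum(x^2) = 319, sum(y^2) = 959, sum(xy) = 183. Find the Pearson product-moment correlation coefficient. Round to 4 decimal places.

S_xy = nΣxy − ΣxΣy = 12·183 − 59·31 = 2196 − 1829 = 367
S_xx = nΣx² − (Σx)² = 12·319 − 59² = 3828 − 3481 = 347
S_yy = nΣy² − (Σy)² = 12·959 − 31² = 11508 − 961 = 10547
r = S_xy / √(S_xx·S_yy) = 367 / √(347·10547) = 367 / √3659809 = 367 / 1913.0627 = 0.1918

0.1918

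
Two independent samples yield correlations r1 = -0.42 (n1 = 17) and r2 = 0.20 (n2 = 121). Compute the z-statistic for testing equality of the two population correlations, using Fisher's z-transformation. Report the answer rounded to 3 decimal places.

Fisher z-transforms: z1 = atanh(-0.42) = -0.447692, z2 = atanh(0.20) = 0.202733; difference d = -0.650425
Var(d) = 1/14 + 1/118 = 0.0714286 + 0.0084746 = 0.0799032
z = d/√Var(d) = -0.650425 / √0.0799032 = -0.650425 / 0.282672 = -2.301

-2.301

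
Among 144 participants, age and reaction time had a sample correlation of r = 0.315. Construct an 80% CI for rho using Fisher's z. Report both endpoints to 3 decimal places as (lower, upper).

(0.215, 0.409)

z_r = atanh(0.315) = 0.326087;  SE = 1/√(n−3) = 1/√141 = 0.084215
z-limits: 0.326087 ± 1.282·0.084215 = 0.326087 ± 0.107964 = [0.218123, 0.434051]
ρ-limits: (tanh 0.218123, tanh 0.434051) = (0.215, 0.409)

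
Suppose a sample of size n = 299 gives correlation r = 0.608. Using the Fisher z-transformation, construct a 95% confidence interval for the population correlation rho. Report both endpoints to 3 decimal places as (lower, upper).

(0.531, 0.675)

z_r = atanh(0.608) = 0.705742;  SE = 1/√(n−3) = 1/√296 = 0.058124
z-limits: 0.705742 ± 1.960·0.058124 = 0.705742 ± 0.113923 = [0.591819, 0.819665]
ρ-limits: (tanh 0.591819, tanh 0.819665) = (0.531, 0.675)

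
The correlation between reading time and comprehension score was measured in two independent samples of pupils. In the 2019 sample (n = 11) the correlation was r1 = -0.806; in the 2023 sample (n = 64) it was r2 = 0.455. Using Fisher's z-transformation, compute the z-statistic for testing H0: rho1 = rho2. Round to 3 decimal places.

z1 = atanh(-0.806) = -1.115506,  z2 = atanh(0.455) = 0.490988
SE = √(1/(n1−3) + 1/(n2−3)) = √(1/8 + 1/61) = √(0.1250000 + 0.0163934) = √0.1413934 = 0.376023
z = (z1 − z2)/SE = (-1.115506 − 0.490988) / 0.376023 = -1.606494 / 0.376023 = -4.272

-4.272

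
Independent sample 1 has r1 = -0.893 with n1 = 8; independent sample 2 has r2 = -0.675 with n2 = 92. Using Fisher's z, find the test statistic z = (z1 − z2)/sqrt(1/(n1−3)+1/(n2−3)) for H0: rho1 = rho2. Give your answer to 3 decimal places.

z1 = atanh(-0.893) = -1.436545,  z2 = atanh(-0.675) = -0.819872
SE = √(1/(n1−3) + 1/(n2−3)) = √(1/5 + 1/89) = √(0.2000000 + 0.0112360) = √0.2112360 = 0.459604
z = (z1 − z2)/SE = (-1.436545 − (-0.819872)) / 0.459604 = -0.616673 / 0.459604 = -1.342

-1.342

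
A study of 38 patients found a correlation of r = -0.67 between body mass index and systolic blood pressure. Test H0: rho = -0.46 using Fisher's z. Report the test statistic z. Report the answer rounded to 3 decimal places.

-1.854

Fisher z: atanh(-0.67) = -0.810743, atanh(-0.46) = -0.497311
z = (z_r − z_0)·√(n−3) = (-0.810743 − (-0.497311))·√35 = -0.313432 · 5.916080 = -1.854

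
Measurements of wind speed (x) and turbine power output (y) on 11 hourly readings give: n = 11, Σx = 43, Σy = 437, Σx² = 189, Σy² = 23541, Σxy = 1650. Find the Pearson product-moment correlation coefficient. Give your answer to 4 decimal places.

S_xy = nΣxy − ΣxΣy = 11·1650 − 43·437 = 18150 − 18791 = -641
S_xx = nΣx² − (Σx)² = 11·189 − 43² = 2079 − 1849 = 230
S_yy = nΣy² − (Σy)² = 11·23541 − 437² = 258951 − 190969 = 67982
r = S_xy / √(S_xx·S_yy) = -641 / √(230·67982) = -641 / √15635860 = -641 / 3954.2205 = -0.1621

-0.1621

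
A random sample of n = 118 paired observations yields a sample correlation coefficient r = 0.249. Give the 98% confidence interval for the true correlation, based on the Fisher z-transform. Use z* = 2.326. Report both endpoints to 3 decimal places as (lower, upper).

(0.037, 0.439)

Fisher z: z_r = atanh(r) = ½·ln((1+0.249)/(1−0.249)) = 0.254346
SE(z) = 1/√(n−3) = 1/√115 = 0.093250
98% ⇒ z* = 2.326; margin = 2.326·0.093250 = 0.216899
CI on z-scale: (0.037447, 0.471245)
Back-transform: tanh(0.037447) = 0.037430, tanh(0.471245) = 0.439205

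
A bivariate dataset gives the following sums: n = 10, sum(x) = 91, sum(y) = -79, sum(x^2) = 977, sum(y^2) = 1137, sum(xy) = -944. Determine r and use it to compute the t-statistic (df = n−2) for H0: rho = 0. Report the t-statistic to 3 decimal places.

-3.971

Numerator: nΣxy − (Σx)(Σy) = 10·(-944) − (91)(-79) = -2251
Denominator: √[(nΣx²−(Σx)²)(nΣy²−(Σy)²)]
  nΣx²−(Σx)² = 10·977 − 8281 = 1489;  nΣy²−(Σy)² = 10·1137 − 6241 = 5129
  √(1489·5129) = √7637081 = 2763.5269
r = -2251 / 2763.5269 = -0.8145
t = r·√(n−2)/√(1−r²) = -0.8145·√8 / √(1−0.663410) = -2.303754 / 0.580164 = -3.971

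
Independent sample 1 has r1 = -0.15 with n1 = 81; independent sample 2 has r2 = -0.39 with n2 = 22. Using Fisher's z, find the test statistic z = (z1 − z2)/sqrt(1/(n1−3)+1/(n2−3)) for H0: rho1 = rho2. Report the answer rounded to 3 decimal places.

1.019

Fisher z-transforms: z1 = atanh(-0.15) = -0.151140, z2 = atanh(-0.39) = -0.411800; difference d = 0.260660
Var(d) = 1/78 + 1/19 = 0.0128205 + 0.0526316 = 0.0654521
z = d/√Var(d) = 0.260660 / √0.0654521 = 0.260660 / 0.255836 = 1.019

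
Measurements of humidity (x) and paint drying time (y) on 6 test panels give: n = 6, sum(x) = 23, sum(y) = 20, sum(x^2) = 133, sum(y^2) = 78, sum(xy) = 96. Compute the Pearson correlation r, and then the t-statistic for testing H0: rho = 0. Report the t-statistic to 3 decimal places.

3.336

Numerator: nΣxy − (Σx)(Σy) = 6·96 − (23)(20) = 116
Denominator: √[(nΣx²−(Σx)²)(nΣy²−(Σy)²)]
  nΣx²−(Σx)² = 6·133 − 529 = 269;  nΣy²−(Σy)² = 6·78 − 400 = 68
  √(269·68) = √18292 = 135.2479
r = 116 / 135.2479 = 0.8577
t = r·√(n−2)/√(1−r²) = 0.8577·√4 / √(1−0.735649) = 1.715400 / 0.514151 = 3.336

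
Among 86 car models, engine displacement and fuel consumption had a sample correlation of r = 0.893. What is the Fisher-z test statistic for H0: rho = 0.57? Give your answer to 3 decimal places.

Fisher z: atanh(0.893) = 1.436545, atanh(0.57) = 0.647523
z = (z_r − z_0)·√(n−3) = (1.436545 − 0.647523)·√83 = 0.789022 · 9.110434 = 7.188

7.188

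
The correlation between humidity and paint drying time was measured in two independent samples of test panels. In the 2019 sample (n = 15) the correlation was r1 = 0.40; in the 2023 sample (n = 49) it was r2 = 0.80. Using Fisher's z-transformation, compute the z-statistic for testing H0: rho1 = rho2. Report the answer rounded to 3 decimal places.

-2.082

Fisher z-transforms: z1 = atanh(0.40) = 0.423649, z2 = atanh(0.80) = 1.098612; difference d = -0.674963
Var(d) = 1/12 + 1/46 = 0.0833333 + 0.0217391 = 0.1050724
z = d/√Var(d) = -0.674963 / √0.1050724 = -0.674963 / 0.324149 = -2.082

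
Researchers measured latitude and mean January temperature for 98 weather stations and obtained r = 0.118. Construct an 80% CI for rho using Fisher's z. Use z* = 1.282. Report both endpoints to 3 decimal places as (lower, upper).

(-0.013, 0.245)

Fisher z: z_r = atanh(r) = ½·ln((1+0.118)/(1−0.118)) = 0.118552
SE(z) = 1/√(n−3) = 1/√95 = 0.102598
80% ⇒ z* = 1.282; margin = 1.282·0.102598 = 0.131531
CI on z-scale: (-0.012979, 0.250083)
Back-transform: tanh(-0.012979) = -0.012978, tanh(0.250083) = 0.244997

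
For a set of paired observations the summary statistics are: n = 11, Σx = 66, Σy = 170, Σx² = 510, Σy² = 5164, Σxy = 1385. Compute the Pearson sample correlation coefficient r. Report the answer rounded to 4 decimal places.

0.6787

S_xy = nΣxy − ΣxΣy = 11·1385 − 66·170 = 15235 − 11220 = 4015
S_xx = nΣx² − (Σx)² = 11·510 − 66² = 5610 − 4356 = 1254
S_yy = nΣy² − (Σy)² = 11·5164 − 170² = 56804 − 28900 = 27904
r = S_xy / √(S_xx·S_yy) = 4015 / √(1254·27904) = 4015 / √34991616 = 4015 / 5915.3712 = 0.6787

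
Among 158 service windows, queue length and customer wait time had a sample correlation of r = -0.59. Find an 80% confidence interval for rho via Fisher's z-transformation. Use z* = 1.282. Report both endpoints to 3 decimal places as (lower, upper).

z_r = atanh(-0.59) = -0.677666;  SE = 1/√(n−3) = 1/√155 = 0.080322
z-limits: -0.677666 ± 1.282·0.080322 = -0.677666 ± 0.102973 = [-0.780639, -0.574693]
ρ-limits: (tanh -0.780639, tanh -0.574693) = (-0.653, -0.519)

(-0.653, -0.519)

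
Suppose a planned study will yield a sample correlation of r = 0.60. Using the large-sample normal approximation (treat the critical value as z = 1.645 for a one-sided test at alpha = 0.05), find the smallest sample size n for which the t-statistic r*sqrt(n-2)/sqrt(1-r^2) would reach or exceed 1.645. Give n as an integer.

7

r√(n−2)/√(1−r²) ≥ 1.645  ⇔  n−2 ≥ (1.645)²·(1−r²)/r²
(1−r²)/r² = (1−0.3600)/0.3600 = 1.7778
n ≥ 2 + 2.706025·1.7778 = 2 + 4.8108 = 6.8108
⌈6.8108⌉ = 7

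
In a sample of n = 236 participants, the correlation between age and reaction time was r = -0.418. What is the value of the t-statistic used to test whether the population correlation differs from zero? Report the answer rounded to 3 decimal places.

t = r·√(n−2) / √(1−r²) with r = -0.418, n = 236
  = -0.418·√234 / √(1 − 0.174724)
  = -0.418·15.297059 / 0.908447
  = -6.394171 / 0.908447 = -7.039

-7.039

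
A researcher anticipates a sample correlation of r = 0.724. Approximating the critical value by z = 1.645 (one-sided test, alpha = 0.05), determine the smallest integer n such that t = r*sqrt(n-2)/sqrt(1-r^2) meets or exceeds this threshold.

5

Need r·√(n−2)/√(1−r²) ≥ 1.645
√(n−2) ≥ 1.645·√(1−0.524176) / 0.724 = 1.645·0.689800 / 0.724 = 1.5673
n−2 ≥ 2.4564  ⇒  n ≥ 4.4564
Smallest integer n = 5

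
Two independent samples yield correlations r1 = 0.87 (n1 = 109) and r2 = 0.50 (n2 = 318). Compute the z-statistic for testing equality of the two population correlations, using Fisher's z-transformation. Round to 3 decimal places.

6.980

z1 = atanh(0.87) = 1.333080,  z2 = atanh(0.50) = 0.549306
SE = √(1/(n1−3) + 1/(n2−3)) = √(1/106 + 1/315) = √(0.0094340 + 0.0031746) = √0.0126086 = 0.112288
z = (z1 − z2)/SE = (1.333080 − 0.549306) / 0.112288 = 0.783774 / 0.112288 = 6.980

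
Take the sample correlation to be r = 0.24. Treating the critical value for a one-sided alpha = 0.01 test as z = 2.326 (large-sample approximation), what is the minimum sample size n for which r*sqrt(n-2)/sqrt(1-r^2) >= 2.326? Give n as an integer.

r√(n−2)/√(1−r²) ≥ 2.326  ⇔  n−2 ≥ (2.326)²·(1−r²)/r²
(1−r²)/r² = (1−0.0576)/0.0576 = 16.3611
n ≥ 2 + 5.410276·16.3611 = 2 + 88.5181 = 90.5181
⌈90.5181⌉ = 91

91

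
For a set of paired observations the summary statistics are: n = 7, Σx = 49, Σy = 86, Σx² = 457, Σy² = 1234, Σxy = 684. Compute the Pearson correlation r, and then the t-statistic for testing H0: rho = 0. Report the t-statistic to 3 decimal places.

S_xy = nΣxy − ΣxΣy = 7·684 − 49·86 = 4788 − 4214 = 574
S_xx = nΣx² − (Σx)² = 7·457 − 49² = 3199 − 2401 = 798
S_yy = nΣy² − (Σy)² = 7·1234 − 86² = 8638 − 7396 = 1242
r = S_xy / √(S_xx·S_yy) = 574 / √(798·1242) = 574 / √991116 = 574 / 995.5481 = 0.5766
t = r·√(n−2)/√(1−r²) = 0.5766·√5 / √(1−0.332468) = 1.289317 / 0.817026 = 1.578

1.578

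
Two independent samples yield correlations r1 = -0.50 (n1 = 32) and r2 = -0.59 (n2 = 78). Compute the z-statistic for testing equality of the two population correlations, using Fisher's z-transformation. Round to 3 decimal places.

0.587

Fisher z-transforms: z1 = atanh(-0.50) = -0.549306, z2 = atanh(-0.59) = -0.677666; difference d = 0.128360
Var(d) = 1/29 + 1/75 = 0.0344828 + 0.0133333 = 0.0478161
z = d/√Var(d) = 0.128360 / √0.0478161 = 0.128360 / 0.218669 = 0.587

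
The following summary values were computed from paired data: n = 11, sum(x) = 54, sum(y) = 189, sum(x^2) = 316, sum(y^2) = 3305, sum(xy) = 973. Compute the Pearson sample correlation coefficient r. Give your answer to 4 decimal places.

Numerator: nΣxy − (Σx)(Σy) = 11·973 − (54)(189) = 497
Denominator: √[(nΣx²−(Σx)²)(nΣy²−(Σy)²)]
  nΣx²−(Σx)² = 11·316 − 2916 = 560;  nΣy²−(Σy)² = 11·3305 − 35721 = 634
  √(560·634) = √355040 = 595.8523
r = 497 / 595.8523 = 0.8341

0.8341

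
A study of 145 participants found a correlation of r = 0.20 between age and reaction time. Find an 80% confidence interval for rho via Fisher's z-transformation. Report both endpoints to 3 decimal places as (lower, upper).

(0.095, 0.301)

Fisher z: z_r = atanh(r) = ½·ln((1+0.20)/(1−0.20)) = 0.202733
SE(z) = 1/√(n−3) = 1/√142 = 0.083918
80% ⇒ z* = 1.282; margin = 1.282·0.083918 = 0.107583
CI on z-scale: (0.095150, 0.310316)
Back-transform: tanh(0.095150) = 0.094864, tanh(0.310316) = 0.300725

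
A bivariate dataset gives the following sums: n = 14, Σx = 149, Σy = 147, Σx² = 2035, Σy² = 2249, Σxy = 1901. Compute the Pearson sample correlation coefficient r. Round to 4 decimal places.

S_xy = nΣxy − ΣxΣy = 14·1901 − 149·147 = 26614 − 21903 = 4711
S_xx = nΣx² − (Σx)² = 14·2035 − 149² = 28490 − 22201 = 6289
S_yy = nΣy² − (Σy)² = 14·2249 − 147² = 31486 − 21609 = 9877
r = S_xy / √(S_xx·S_yy) = 4711 / √(6289·9877) = 4711 / √62116453 = 4711 / 7881.3992 = 0.5977

0.5977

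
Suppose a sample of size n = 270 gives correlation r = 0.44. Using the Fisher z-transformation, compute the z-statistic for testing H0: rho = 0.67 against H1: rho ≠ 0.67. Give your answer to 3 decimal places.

Fisher z: atanh(0.44) = 0.472231, atanh(0.67) = 0.810743
z = (z_r − z_0)·√(n−3) = (0.472231 − 0.810743)·√267 = -0.338512 · 16.340135 = -5.531

-5.531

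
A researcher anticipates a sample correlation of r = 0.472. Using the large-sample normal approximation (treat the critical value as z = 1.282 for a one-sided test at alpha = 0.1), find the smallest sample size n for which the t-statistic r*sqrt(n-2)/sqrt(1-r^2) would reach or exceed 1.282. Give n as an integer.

Need r·√(n−2)/√(1−r²) ≥ 1.282
√(n−2) ≥ 1.282·√(1−0.222784) / 0.472 = 1.282·0.881599 / 0.472 = 2.3945
n−2 ≥ 5.7336  ⇒  n ≥ 7.7336
Smallest integer n = 8

8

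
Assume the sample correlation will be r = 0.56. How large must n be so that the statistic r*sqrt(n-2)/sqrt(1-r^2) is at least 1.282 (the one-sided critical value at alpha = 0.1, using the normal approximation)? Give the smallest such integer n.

Need r·√(n−2)/√(1−r²) ≥ 1.282
√(n−2) ≥ 1.282·√(1−0.3136) / 0.56 = 1.282·0.828493 / 0.56 = 1.8967
n−2 ≥ 3.5975  ⇒  n ≥ 5.5975
Smallest integer n = 6

6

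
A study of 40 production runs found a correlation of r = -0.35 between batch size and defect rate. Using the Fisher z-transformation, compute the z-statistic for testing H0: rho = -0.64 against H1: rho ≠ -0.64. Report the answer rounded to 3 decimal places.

2.389

z_r = atanh(-0.35) = -0.365444,  z_0 = atanh(-0.64) = -0.758174
SE = 1/√(n−3) = 1/√37 = 0.164399
z = (z_r − z_0)/SE = (-0.365444 − (-0.758174)) / 0.164399 = 0.392730 / 0.164399 = 2.389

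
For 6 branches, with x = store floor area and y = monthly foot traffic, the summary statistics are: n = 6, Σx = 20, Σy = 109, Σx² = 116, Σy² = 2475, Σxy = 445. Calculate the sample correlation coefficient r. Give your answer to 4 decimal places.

0.5227

Numerator: nΣxy − (Σx)(Σy) = 6·445 − (20)(109) = 490
Denominator: √[(nΣx²−(Σx)²)(nΣy²−(Σy)²)]
  nΣx²−(Σx)² = 6·116 − 400 = 296;  nΣy²−(Σy)² = 6·2475 − 11881 = 2969
  √(296·2969) = √878824 = 937.4561
r = 490 / 937.4561 = 0.5227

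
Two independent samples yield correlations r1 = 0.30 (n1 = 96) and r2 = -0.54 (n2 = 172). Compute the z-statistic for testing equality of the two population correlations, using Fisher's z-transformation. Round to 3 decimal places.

Fisher z-transforms: z1 = atanh(0.30) = 0.309520, z2 = atanh(-0.54) = -0.604156; difference d = 0.913676
Var(d) = 1/93 + 1/169 = 0.0107527 + 0.0059172 = 0.0166699
z = d/√Var(d) = 0.913676 / √0.0166699 = 0.913676 / 0.129112 = 7.077

7.077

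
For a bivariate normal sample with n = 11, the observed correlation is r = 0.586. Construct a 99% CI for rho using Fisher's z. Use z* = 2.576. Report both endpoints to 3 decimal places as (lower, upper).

(-0.235, 0.919)

z_r = atanh(0.586) = 0.671552;  SE = 1/√(n−3) = 1/√8 = 0.353553
z-limits: 0.671552 ± 2.576·0.353553 = 0.671552 ± 0.910753 = [-0.239201, 1.582305]
ρ-limits: (tanh -0.239201, tanh 1.582305) = (-0.235, 0.919)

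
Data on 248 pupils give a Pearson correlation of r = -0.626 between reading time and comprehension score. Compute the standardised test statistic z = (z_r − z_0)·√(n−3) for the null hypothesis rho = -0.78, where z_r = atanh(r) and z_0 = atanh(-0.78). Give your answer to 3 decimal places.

Fisher z: atanh(-0.626) = -0.734811, atanh(-0.78) = -1.045371
z = (z_r − z_0)·√(n−3) = (-0.734811 − (-1.045371))·√245 = 0.310560 · 15.652476 = 4.861

4.861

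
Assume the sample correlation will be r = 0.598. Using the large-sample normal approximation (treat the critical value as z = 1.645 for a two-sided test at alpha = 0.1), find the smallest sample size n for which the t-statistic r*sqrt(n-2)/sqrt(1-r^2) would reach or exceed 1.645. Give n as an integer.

7

r√(n−2)/√(1−r²) ≥ 1.645  ⇔  n−2 ≥ (1.645)²·(1−r²)/r²
(1−r²)/r² = (1−0.357604)/0.357604 = 1.7964
n ≥ 2 + 2.706025·1.7964 = 2 + 4.8611 = 6.8611
⌈6.8611⌉ = 7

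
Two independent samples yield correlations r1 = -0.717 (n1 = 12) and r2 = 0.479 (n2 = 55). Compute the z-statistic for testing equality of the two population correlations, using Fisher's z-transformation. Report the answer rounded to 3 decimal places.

-3.942

z1 = atanh(-0.717) = -0.901443,  z2 = atanh(0.479) = 0.521686
SE = √(1/(n1−3) + 1/(n2−3)) = √(1/9 + 1/52) = √(0.1111111 + 0.0192308) = √0.1303419 = 0.361029
z = (z1 − z2)/SE = (-0.901443 − 0.521686) / 0.361029 = -1.423129 / 0.361029 = -3.942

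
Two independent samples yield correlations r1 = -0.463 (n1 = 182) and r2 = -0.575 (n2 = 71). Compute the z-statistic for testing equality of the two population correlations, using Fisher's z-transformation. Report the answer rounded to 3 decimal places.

Fisher z-transforms: z1 = atanh(-0.463) = -0.501123, z2 = atanh(-0.575) = -0.654961; difference d = 0.153838
Var(d) = 1/179 + 1/68 = 0.0055866 + 0.0147059 = 0.0202925
z = d/√Var(d) = 0.153838 / √0.0202925 = 0.153838 / 0.142452 = 1.080

1.080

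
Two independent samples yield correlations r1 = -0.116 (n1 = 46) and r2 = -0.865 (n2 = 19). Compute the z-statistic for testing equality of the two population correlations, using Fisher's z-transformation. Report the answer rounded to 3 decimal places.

z1 = atanh(-0.116) = -0.116525,  z2 = atanh(-0.865) = -1.312871
SE = √(1/(n1−3) + 1/(n2−3)) = √(1/43 + 1/16) = √(0.0232558 + 0.0625000) = √0.0857558 = 0.292841
z = (z1 − z2)/SE = (-0.116525 − (-1.312871)) / 0.292841 = 1.196346 / 0.292841 = 4.085

4.085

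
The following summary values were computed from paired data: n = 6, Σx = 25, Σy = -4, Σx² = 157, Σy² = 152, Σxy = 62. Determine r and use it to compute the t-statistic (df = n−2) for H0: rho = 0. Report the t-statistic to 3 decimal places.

S_xy = nΣxy − ΣxΣy = 6·62 − 25·(-4) = 372 − (-100) = 472
S_xx = nΣx² − (Σx)² = 6·157 − 25² = 942 − 625 = 317
S_yy = nΣy² − (Σy)² = 6·152 − (-4)² = 912 − 16 = 896
r = S_xy / √(S_xx·S_yy) = 472 / √(317·896) = 472 / √284032 = 472 / 532.9465 = 0.8856
t = r·√(n−2)/√(1−r²) = 0.8856·√4 / √(1−0.784287) = 1.771200 / 0.464449 = 3.814

3.814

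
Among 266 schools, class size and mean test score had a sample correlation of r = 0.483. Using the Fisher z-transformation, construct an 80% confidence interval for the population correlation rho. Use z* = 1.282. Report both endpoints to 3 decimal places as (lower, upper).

(0.420, 0.541)

Fisher z: z_r = atanh(r) = ½·ln((1+0.483)/(1−0.483)) = 0.526890
SE(z) = 1/√(n−3) = 1/√263 = 0.061663
80% ⇒ z* = 1.282; margin = 1.282·0.061663 = 0.079052
CI on z-scale: (0.447838, 0.605942)
Back-transform: tanh(0.447838) = 0.420120, tanh(0.605942) = 0.541264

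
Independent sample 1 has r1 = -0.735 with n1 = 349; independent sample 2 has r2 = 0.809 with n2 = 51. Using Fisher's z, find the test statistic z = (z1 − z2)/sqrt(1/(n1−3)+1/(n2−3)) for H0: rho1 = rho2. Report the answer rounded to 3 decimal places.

Fisher z-transforms: z1 = atanh(-0.735) = -0.939516, z2 = atanh(0.809) = 1.124128; difference d = -2.063644
Var(d) = 1/346 + 1/48 = 0.0028902 + 0.0208333 = 0.0237235
z = d/√Var(d) = -2.063644 / √0.0237235 = -2.063644 / 0.154024 = -13.398

-13.398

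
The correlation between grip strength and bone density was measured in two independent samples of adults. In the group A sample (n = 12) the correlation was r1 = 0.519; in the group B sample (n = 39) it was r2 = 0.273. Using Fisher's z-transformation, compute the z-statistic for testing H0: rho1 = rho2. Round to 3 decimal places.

z1 = atanh(0.519) = 0.574970,  z2 = atanh(0.273) = 0.280103
SE = √(1/(n1−3) + 1/(n2−3)) = √(1/9 + 1/36) = √(0.1111111 + 0.0277778) = √0.1388889 = 0.372678
z = (z1 − z2)/SE = (0.574970 − 0.280103) / 0.372678 = 0.294867 / 0.372678 = 0.791

0.791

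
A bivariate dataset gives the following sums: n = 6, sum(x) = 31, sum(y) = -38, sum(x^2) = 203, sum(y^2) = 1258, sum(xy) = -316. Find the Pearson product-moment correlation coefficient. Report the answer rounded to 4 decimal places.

-0.5733

S_xy = nΣxy − ΣxΣy = 6·(-316) − 31·(-38) = -1896 − (-1178) = -718
S_xx = nΣx² − (Σx)² = 6·203 − 31² = 1218 − 961 = 257
S_yy = nΣy² − (Σy)² = 6·1258 − (-38)² = 7548 − 1444 = 6104
r = S_xy / √(S_xx·S_yy) = -718 / √(257·6104) = -718 / √1568728 = -718 / 1252.4887 = -0.5733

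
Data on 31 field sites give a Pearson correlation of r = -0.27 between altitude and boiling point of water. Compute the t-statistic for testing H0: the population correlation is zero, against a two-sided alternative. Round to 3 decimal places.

-1.510

1 − r² = 1 − 0.0729 = 0.9271;  √(1−r²) = 0.962860
√(n−2) = √29 = 5.385165
t = r·√(n−2)/√(1−r²) = -0.27 · 5.385165 / 0.962860 = -1.510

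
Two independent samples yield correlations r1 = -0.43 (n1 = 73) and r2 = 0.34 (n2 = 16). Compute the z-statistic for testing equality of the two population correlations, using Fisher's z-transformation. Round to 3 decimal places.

z1 = atanh(-0.43) = -0.459897,  z2 = atanh(0.34) = 0.354093
SE = √(1/(n1−3) + 1/(n2−3)) = √(1/70 + 1/13) = √(0.0142857 + 0.0769231) = √0.0912088 = 0.302008
z = (z1 − z2)/SE = (-0.459897 − 0.354093) / 0.302008 = -0.813990 / 0.302008 = -2.695

-2.695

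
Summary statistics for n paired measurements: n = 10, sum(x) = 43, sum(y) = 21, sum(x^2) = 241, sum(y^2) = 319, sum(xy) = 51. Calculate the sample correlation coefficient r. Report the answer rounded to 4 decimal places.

Numerator: nΣxy − (Σx)(Σy) = 10·51 − (43)(21) = -393
Denominator: √[(nΣx²−(Σx)²)(nΣy²−(Σy)²)]
  nΣx²−(Σx)² = 10·241 − 1849 = 561;  nΣy²−(Σy)² = 10·319 − 441 = 2749
  √(561·2749) = √1542189 = 1241.8490
r = -393 / 1241.8490 = -0.3165

-0.3165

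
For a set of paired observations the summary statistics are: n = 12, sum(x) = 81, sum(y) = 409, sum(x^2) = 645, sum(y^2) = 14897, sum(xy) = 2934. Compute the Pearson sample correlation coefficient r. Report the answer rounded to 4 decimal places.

0.5650

S_xy = nΣxy − ΣxΣy = 12·2934 − 81·409 = 35208 − 33129 = 2079
S_xx = nΣx² − (Σx)² = 12·645 − 81² = 7740 − 6561 = 1179
S_yy = nΣy² − (Σy)² = 12·14897 − 409² = 178764 − 167281 = 11483
r = S_xy / √(S_xx·S_yy) = 2079 / √(1179·11483) = 2079 / √13538457 = 2079 / 3679.4642 = 0.5650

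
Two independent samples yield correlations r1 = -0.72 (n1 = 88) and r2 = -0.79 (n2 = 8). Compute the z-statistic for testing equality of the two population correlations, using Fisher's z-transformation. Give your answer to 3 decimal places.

z1 = atanh(-0.72) = -0.907645,  z2 = atanh(-0.79) = -1.071432
SE = √(1/(n1−3) + 1/(n2−3)) = √(1/85 + 1/5) = √(0.0117647 + 0.2000000) = √0.2117647 = 0.460179
z = (z1 − z2)/SE = (-0.907645 − (-1.071432)) / 0.460179 = 0.163787 / 0.460179 = 0.356

0.356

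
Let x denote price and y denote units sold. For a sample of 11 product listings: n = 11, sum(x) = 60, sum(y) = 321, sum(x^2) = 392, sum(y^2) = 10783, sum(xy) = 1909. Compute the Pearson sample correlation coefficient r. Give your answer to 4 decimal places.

Numerator: nΣxy − (Σx)(Σy) = 11·1909 − (60)(321) = 1739
Denominator: √[(nΣx²−(Σx)²)(nΣy²−(Σy)²)]
  nΣx²−(Σx)² = 11·392 − 3600 = 712;  nΣy²−(Σy)² = 11·10783 − 103041 = 15572
  √(712·15572) = √11087264 = 3329.7543
r = 1739 / 3329.7543 = 0.5223

0.5223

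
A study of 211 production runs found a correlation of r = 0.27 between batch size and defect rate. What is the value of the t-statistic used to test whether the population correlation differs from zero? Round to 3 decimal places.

t = r·√(n−2) / √(1−r²) with r = 0.27, n = 211
  = 0.27·√209 / √(1 − 0.0729)
  = 0.27·14.456832 / 0.962860
  = 3.903345 / 0.962860 = 4.054

4.054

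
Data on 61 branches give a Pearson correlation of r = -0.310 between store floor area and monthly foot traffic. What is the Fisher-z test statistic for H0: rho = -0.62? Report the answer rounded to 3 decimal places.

z_r = atanh(-0.310) = -0.320545,  z_0 = atanh(-0.62) = -0.725005
SE = 1/√(n−3) = 1/√58 = 0.131306
z = (z_r − z_0)/SE = (-0.320545 − (-0.725005)) / 0.131306 = 0.404460 / 0.131306 = 3.080

3.080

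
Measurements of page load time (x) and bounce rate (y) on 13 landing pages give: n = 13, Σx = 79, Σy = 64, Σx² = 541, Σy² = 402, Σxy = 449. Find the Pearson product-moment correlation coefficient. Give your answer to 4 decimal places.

0.8256

Numerator: nΣxy − (Σx)(Σy) = 13·449 − (79)(64) = 781
Denominator: √[(nΣx²−(Σx)²)(nΣy²−(Σy)²)]
  nΣx²−(Σx)² = 13·541 − 6241 = 792;  nΣy²−(Σy)² = 13·402 − 4096 = 1130
  √(792·1130) = √894960 = 946.0233
r = 781 / 946.0233 = 0.8256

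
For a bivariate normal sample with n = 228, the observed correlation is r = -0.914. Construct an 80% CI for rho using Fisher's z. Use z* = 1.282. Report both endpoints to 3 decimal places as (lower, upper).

Fisher z: z_r = atanh(r) = ½·ln((1+(-0.914))/(1−(-0.914))) = -1.551302
SE(z) = 1/√(n−3) = 1/√225 = 0.066667
80% ⇒ z* = 1.282; margin = 1.282·0.066667 = 0.085467
CI on z-scale: (-1.636769, -1.465835)
Back-transform: tanh(-1.636769) = -0.927020, tanh(-1.465835) = -0.898780

(-0.927, -0.899)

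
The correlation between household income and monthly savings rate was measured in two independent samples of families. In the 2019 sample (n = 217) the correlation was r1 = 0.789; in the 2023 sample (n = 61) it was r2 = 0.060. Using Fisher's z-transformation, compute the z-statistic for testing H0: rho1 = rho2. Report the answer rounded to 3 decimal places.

6.814

z1 = atanh(0.789) = 1.068777,  z2 = atanh(0.060) = 0.060072
SE = √(1/(n1−3) + 1/(n2−3)) = √(1/214 + 1/58) = √(0.0046729 + 0.0172414) = √0.0219143 = 0.148035
z = (z1 − z2)/SE = (1.068777 − 0.060072) / 0.148035 = 1.008705 / 0.148035 = 6.814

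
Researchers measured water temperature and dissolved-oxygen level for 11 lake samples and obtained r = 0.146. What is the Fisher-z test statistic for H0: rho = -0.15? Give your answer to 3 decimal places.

0.843

z_r = atanh(0.146) = 0.147051,  z_0 = atanh(-0.15) = -0.151140
SE = 1/√(n−3) = 1/√8 = 0.353553
z = (z_r − z_0)/SE = (0.147051 − (-0.151140)) / 0.353553 = 0.298191 / 0.353553 = 0.843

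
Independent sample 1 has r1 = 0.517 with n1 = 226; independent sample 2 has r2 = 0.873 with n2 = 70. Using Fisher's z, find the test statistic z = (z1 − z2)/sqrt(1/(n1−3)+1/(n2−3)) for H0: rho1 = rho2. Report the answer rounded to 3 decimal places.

Fisher z-transforms: z1 = atanh(0.517) = 0.572237, z2 = atanh(0.873) = 1.345555; difference d = -0.773318
Var(d) = 1/223 + 1/67 = 0.0044843 + 0.0149254 = 0.0194097
z = d/√Var(d) = -0.773318 / √0.0194097 = -0.773318 / 0.139319 = -5.551

-5.551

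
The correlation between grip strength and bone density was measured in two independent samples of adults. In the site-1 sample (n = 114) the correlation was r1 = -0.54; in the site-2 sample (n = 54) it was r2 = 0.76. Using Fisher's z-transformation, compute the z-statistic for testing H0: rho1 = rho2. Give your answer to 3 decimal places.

z1 = atanh(-0.54) = -0.604156,  z2 = atanh(0.76) = 0.996215
SE = √(1/(n1−3) + 1/(n2−3)) = √(1/111 + 1/51) = √(0.0090090 + 0.0196078) = √0.0286168 = 0.169165
z = (z1 − z2)/SE = (-0.604156 − 0.996215) / 0.169165 = -1.600371 / 0.169165 = -9.460

-9.460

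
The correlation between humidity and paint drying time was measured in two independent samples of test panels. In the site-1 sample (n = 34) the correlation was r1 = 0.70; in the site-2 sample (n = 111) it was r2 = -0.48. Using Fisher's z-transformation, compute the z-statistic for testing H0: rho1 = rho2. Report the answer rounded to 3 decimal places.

6.823

z1 = atanh(0.70) = 0.867301,  z2 = atanh(-0.48) = -0.522984
SE = √(1/(n1−3) + 1/(n2−3)) = √(1/31 + 1/108) = √(0.0322581 + 0.0092593) = √0.0415174 = 0.203758
z = (z1 − z2)/SE = (0.867301 − (-0.522984)) / 0.203758 = 1.390285 / 0.203758 = 6.823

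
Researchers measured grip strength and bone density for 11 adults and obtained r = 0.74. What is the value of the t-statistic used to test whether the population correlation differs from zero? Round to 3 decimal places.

3.301

1 − r² = 1 − 0.5476 = 0.4524;  √(1−r²) = 0.672607
√(n−2) = √9 = 3.000000
t = r·√(n−2)/√(1−r²) = 0.74 · 3.000000 / 0.672607 = 3.301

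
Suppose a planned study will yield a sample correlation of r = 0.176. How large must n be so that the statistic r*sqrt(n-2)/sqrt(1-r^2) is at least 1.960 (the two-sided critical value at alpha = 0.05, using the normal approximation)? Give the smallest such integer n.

123

Need r·√(n−2)/√(1−r²) ≥ 1.960
√(n−2) ≥ 1.960·√(1−0.030976) / 0.176 = 1.960·0.984390 / 0.176 = 10.9625
n−2 ≥ 120.1764  ⇒  n ≥ 122.1764
Smallest integer n = 123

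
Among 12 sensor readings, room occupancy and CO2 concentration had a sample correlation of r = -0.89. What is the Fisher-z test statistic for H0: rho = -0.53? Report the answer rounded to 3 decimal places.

-2.495

z_r = atanh(-0.89) = -1.421926,  z_0 = atanh(-0.53) = -0.590145
SE = 1/√(n−3) = 1/√9 = 0.333333
z = (z_r − z_0)/SE = (-1.421926 − (-0.590145)) / 0.333333 = -0.831781 / 0.333333 = -2.495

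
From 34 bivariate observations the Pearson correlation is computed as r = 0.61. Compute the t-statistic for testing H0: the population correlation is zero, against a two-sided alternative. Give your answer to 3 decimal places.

1 − r² = 1 − 0.3721 = 0.6279;  √(1−r²) = 0.792401
√(n−2) = √32 = 5.656854
t = r·√(n−2)/√(1−r²) = 0.61 · 5.656854 / 0.792401 = 4.355

4.355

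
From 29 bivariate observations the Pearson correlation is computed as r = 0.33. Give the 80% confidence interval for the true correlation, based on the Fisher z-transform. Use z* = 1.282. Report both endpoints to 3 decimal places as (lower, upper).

z_r = atanh(0.33) = 0.342828;  SE = 1/√(n−3) = 1/√26 = 0.196116
z-limits: 0.342828 ± 1.282·0.196116 = 0.342828 ± 0.251421 = [0.091407, 0.594249]
ρ-limits: (tanh 0.091407, tanh 0.594249) = (0.091, 0.533)

(0.091, 0.533)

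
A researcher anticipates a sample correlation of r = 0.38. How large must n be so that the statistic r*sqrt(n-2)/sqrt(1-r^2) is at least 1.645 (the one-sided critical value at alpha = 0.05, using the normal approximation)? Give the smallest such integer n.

Need r·√(n−2)/√(1−r²) ≥ 1.645
√(n−2) ≥ 1.645·√(1−0.1444) / 0.38 = 1.645·0.924986 / 0.38 = 4.0042
n−2 ≥ 16.0336  ⇒  n ≥ 18.0336
Smallest integer n = 19

19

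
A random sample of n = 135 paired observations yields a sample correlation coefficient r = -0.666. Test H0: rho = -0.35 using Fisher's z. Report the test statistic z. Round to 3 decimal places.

-5.033

Fisher z: atanh(-0.666) = -0.803520, atanh(-0.35) = -0.365444
z = (z_r − z_0)·√(n−3) = (-0.803520 − (-0.365444))·√132 = -0.438076 · 11.489125 = -5.033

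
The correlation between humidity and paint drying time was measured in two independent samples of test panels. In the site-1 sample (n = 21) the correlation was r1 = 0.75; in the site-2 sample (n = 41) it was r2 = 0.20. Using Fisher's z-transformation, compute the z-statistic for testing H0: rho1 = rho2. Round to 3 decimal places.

2.692

z1 = atanh(0.75) = 0.972955,  z2 = atanh(0.20) = 0.202733
SE = √(1/(n1−3) + 1/(n2−3)) = √(1/18 + 1/38) = √(0.0555556 + 0.0263158) = √0.0818714 = 0.286132
z = (z1 − z2)/SE = (0.972955 − 0.202733) / 0.286132 = 0.770222 / 0.286132 = 2.692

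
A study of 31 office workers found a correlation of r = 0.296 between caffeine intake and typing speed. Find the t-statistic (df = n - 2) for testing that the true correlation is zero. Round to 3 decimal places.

1 − r² = 1 − 0.087616 = 0.912384;  √(1−r²) = 0.955188
√(n−2) = √29 = 5.385165
t = r·√(n−2)/√(1−r²) = 0.296 · 5.385165 / 0.955188 = 1.669

1.669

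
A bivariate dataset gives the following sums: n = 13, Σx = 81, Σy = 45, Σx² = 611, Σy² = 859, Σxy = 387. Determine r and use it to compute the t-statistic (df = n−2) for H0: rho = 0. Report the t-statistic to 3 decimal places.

Numerator: nΣxy − (Σx)(Σy) = 13·387 − (81)(45) = 1386
Denominator: √[(nΣx²−(Σx)²)(nΣy²−(Σy)²)]
  nΣx²−(Σx)² = 13·611 − 6561 = 1382;  nΣy²−(Σy)² = 13·859 − 2025 = 9142
  √(1382·9142) = √12634244 = 3554.4682
r = 1386 / 3554.4682 = 0.3899
t = r·√(n−2)/√(1−r²) = 0.3899·√11 / √(1−0.152022) = 1.293152 / 0.920857 = 1.404

1.404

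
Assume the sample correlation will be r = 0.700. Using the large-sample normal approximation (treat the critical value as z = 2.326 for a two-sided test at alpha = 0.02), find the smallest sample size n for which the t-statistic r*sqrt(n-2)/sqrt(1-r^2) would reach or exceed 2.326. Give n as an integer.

8

Need r·√(n−2)/√(1−r²) ≥ 2.326
√(n−2) ≥ 2.326·√(1−0.490000) / 0.700 = 2.326·0.714143 / 0.700 = 2.3730
n−2 ≥ 5.6311  ⇒  n ≥ 7.6311
Smallest integer n = 8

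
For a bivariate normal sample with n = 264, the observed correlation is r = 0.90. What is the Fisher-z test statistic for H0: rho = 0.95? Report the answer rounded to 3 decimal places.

-5.809

z_r = atanh(0.90) = 1.472219,  z_0 = atanh(0.95) = 1.831781
SE = 1/√(n−3) = 1/√261 = 0.061898
z = (z_r − z_0)/SE = (1.472219 − 1.831781) / 0.061898 = -0.359562 / 0.061898 = -5.809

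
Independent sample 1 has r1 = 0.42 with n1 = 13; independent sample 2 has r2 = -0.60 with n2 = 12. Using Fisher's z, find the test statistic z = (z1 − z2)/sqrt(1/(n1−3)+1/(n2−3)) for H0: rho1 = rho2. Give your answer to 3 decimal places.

2.483

z1 = atanh(0.42) = 0.447692,  z2 = atanh(-0.60) = -0.693147
SE = √(1/(n1−3) + 1/(n2−3)) = √(1/10 + 1/9) = √(0.1000000 + 0.1111111) = √0.2111111 = 0.459468
z = (z1 − z2)/SE = (0.447692 − (-0.693147)) / 0.459468 = 1.140839 / 0.459468 = 2.483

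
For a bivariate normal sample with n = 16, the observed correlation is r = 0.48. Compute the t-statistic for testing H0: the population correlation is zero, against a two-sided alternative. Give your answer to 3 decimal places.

2.047

t = r·√(n−2) / √(1−r²) with r = 0.48, n = 16
  = 0.48·√14 / √(1 − 0.2304)
  = 0.48·3.741657 / 0.877268
  = 1.795995 / 0.877268 = 2.047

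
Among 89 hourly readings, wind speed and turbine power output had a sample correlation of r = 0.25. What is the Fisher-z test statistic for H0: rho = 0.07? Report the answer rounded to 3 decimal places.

1.718

Fisher z: atanh(0.25) = 0.255413, atanh(0.07) = 0.070115
z = (z_r − z_0)·√(n−3) = (0.255413 − 0.070115)·√86 = 0.185298 · 9.273618 = 1.718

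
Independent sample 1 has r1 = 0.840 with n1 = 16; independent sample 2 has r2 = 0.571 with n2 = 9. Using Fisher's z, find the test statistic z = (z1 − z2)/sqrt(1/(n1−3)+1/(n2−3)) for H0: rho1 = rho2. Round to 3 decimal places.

1.159

Fisher z-transforms: z1 = atanh(0.840) = 1.221174, z2 = atanh(0.571) = 0.649005; difference d = 0.572169
Var(d) = 1/13 + 1/6 = 0.0769231 + 0.1666667 = 0.2435898
z = d/√Var(d) = 0.572169 / √0.2435898 = 0.572169 / 0.493548 = 1.159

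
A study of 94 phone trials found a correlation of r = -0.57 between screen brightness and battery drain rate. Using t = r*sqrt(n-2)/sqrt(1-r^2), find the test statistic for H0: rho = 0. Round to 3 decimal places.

-6.654

t = r·√(n−2) / √(1−r²) with r = -0.57, n = 94
  = -0.57·√92 / √(1 − 0.3249)
  = -0.57·9.591663 / 0.821645
  = -5.467248 / 0.821645 = -6.654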